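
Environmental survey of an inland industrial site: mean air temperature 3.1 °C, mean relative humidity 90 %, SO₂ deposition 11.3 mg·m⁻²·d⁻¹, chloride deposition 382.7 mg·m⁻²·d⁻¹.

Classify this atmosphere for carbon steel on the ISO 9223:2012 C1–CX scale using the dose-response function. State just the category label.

carbon steel: temperature factor f = +0.150·(-6.9) = -1.0350
  Pd branch = 1.77·Pd^0.52·e^(0.02·RH+f) = 13.42 μm/a
  Sd branch = 0.102·Sd^0.62·e^(0.033·RH+0.04·T) = 89.88 μm/a
  r_corr = 13.42 + 89.88 = 103.3 μm/a
Category bounds: 80…200 μm/a bracket r_corr ⇒ C5

C5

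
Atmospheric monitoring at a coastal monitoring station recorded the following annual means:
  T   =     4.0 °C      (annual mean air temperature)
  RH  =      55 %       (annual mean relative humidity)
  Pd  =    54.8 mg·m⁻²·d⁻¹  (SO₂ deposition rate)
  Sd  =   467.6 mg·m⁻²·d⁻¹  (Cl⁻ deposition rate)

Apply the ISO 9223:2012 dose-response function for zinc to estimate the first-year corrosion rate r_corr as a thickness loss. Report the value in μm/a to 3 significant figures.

r_corr = 2.02 μm/a

zinc: f(T) = +0.038·(T−10) [T≤10 °C] = -0.2280
  sulphur-dioxide contribution → 0.7506 μm/a
  chloride contribution → 1.269 μm/a
  total first-year rate 2.02 μm/a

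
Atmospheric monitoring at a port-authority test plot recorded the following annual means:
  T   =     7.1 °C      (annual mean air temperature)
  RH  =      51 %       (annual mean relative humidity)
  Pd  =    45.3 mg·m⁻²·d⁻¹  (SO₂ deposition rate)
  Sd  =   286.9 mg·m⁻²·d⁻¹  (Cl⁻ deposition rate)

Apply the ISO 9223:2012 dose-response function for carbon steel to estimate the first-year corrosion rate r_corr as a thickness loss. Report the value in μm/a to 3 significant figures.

carbon steel: T≤10 °C ⇒ hinge +0.150·(7.1−10) = -0.4350
  SO₂ term: 1.77·45.3^0.52·exp(0.02·51-0.4350) = 23.08
  Cl⁻ term: 0.102·286.9^0.62·exp(0.033·51+0.04·7.1) = 24.36
  sum: 23.08 + 24.36 → r_corr = 47.44 μm/a

r_corr = 47.4 μm/a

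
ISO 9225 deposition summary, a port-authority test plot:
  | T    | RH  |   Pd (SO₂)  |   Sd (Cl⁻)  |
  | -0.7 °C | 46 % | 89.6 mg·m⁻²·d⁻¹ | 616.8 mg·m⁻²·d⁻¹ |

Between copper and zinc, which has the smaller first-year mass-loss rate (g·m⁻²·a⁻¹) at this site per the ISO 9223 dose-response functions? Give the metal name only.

copper: f(T) = +0.126·(T−10) [T≤10 °C] = -1.3482
  SO₂ term: 0.0053·89.6^0.26·exp(0.059·46-1.3482) = 0.06684
  Cl⁻ term: 0.01025·616.8^0.27·exp(0.036·46+0.049·-0.7) = 0.294
  sum: 0.06684 + 0.294 → r_corr = 0.3608 μm/a
  mass loss = 0.3608 μm/a × 8.96 g/cm³ = 3.233 g·m⁻²·a⁻¹
zinc: T≤10 °C ⇒ hinge +0.038·(-0.7−10) = -0.4066
  Pd branch = 0.0129·Pd^0.44·e^(0.046·RH+f) = 0.5152 μm/a
  Sd branch = 0.0175·Sd^0.57·e^(0.008·RH+0.085·T) = 0.9277 μm/a
  r_corr = 0.5152 + 0.9277 = 1.443 μm/a
  mass loss = 1.443 μm/a × 7.14 g/cm³ = 10.3 g·m⁻²·a⁻¹
Ordering by g·m⁻²·a⁻¹: zinc (10.3) > copper (3.23)

copper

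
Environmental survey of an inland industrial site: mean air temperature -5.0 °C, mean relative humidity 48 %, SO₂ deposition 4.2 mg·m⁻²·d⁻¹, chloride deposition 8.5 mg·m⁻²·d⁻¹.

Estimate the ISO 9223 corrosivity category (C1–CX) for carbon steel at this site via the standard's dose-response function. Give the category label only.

C2

carbon steel: T≤10 °C ⇒ hinge +0.150·(-5.0−10) = -2.2500
  SO₂ term: 1.77·4.2^0.52·exp(0.02·48-2.2500) = 1.028
  Sd branch = 0.102·Sd^0.62·e^(0.033·RH+0.04·T) = 1.534 μm/a
  sum: 1.028 + 1.534 → r_corr = 2.562 μm/a
ISO 9223 Table 2 (carbon steel): 1.3 < 2.56 ≤ 25 μm/a ⇒ C2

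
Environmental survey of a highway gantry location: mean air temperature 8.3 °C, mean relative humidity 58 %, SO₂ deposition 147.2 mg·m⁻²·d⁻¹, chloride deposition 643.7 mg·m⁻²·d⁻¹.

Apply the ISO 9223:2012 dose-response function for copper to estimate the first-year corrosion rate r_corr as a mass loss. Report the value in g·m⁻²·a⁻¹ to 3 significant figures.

copper: T≤10 °C ⇒ hinge +0.126·(8.3−10) = -0.2142
  SO₂ term: 0.0053·147.2^0.26·exp(0.059·58-0.2142) = 0.4798
  Sd branch = 0.01025·Sd^0.27·e^(0.036·RH+0.049·T) = 0.712 μm/a
  r_corr = 0.4798 + 0.712 = 1.192 μm/a
Convert to mass loss: 1.192 μm/a × 8.96 g/cm³ = 10.68 g·m⁻²·a⁻¹

r_corr = 10.7 g·m⁻²·a⁻¹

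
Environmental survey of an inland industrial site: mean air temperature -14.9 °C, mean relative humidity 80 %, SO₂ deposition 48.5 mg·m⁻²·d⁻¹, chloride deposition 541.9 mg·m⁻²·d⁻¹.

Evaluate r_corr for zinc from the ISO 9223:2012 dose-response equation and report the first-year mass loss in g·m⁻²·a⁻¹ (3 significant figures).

r_corr = 10.2 g·m⁻²·a⁻¹

zinc: temperature factor f = +0.038·(-24.9) = -0.9462
  Pd branch = 0.0129·Pd^0.44·e^(0.046·RH+f) = 1.095 μm/a
  Sd branch = 0.0175·Sd^0.57·e^(0.008·RH+0.085·T) = 0.3383 μm/a
  sum: 1.095 + 0.3383 → r_corr = 1.434 μm/a
Convert to mass loss: 1.434 μm/a × 7.14 g/cm³ = 10.24 g·m⁻²·a⁻¹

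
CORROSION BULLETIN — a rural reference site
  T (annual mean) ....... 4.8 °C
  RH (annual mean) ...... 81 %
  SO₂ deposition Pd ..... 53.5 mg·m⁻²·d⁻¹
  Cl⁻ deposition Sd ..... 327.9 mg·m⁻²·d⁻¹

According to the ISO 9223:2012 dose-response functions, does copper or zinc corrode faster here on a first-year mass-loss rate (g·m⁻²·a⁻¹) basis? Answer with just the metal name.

zinc

copper: temperature factor f = +0.126·(-5.2) = -0.6552
  Pd branch = 0.0053·Pd^0.26·e^(0.059·RH+f) = 0.9217 μm/a
  Sd branch = 0.01025·Sd^0.27·e^(0.036·RH+0.049·T) = 1.144 μm/a
  r_corr = 0.9217 + 1.144 = 2.066 μm/a
  mass loss = 2.066 μm/a × 8.96 g/cm³ = 18.51 g·m⁻²·a⁻¹
zinc: temperature factor f = +0.038·(-5.2) = -0.1976
  Pd branch = 0.0129·Pd^0.44·e^(0.046·RH+f) = 2.532 μm/a
  Sd branch = 0.0175·Sd^0.57·e^(0.008·RH+0.085·T) = 1.367 μm/a
  sum: 2.532 + 1.367 → r_corr = 3.898 μm/a
  mass loss = 3.898 μm/a × 7.14 g/cm³ = 27.83 g·m⁻²·a⁻¹
Ordering by g·m⁻²·a⁻¹: zinc (27.8) > copper (18.5)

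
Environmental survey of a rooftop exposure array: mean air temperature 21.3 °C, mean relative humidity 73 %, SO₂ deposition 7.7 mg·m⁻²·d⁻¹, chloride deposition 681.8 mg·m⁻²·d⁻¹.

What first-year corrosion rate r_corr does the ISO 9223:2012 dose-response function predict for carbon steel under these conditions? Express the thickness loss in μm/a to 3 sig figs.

r_corr = 164 μm/a

carbon steel: f(T) = -0.054·(T−10) [T>10 °C] = -0.6102
  sulphur-dioxide contribution → 11.97 μm/a
  chloride contribution → 152 μm/a
  ⇒ r_corr(carbon steel) = 163.9 μm/a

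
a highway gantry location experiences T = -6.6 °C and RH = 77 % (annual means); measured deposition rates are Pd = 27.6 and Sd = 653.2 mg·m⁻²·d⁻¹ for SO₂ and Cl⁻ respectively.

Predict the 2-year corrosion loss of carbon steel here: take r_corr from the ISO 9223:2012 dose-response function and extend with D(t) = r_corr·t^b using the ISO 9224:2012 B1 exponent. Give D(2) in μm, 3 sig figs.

carbon steel: temperature factor f = +0.150·(-16.6) = -2.4900
  SO₂ term: 1.77·27.6^0.52·exp(0.02·77-2.4900) = 3.843
  Sd branch = 0.102·Sd^0.62·e^(0.033·RH+0.04·T) = 55.31 μm/a
  r_corr = 3.843 + 55.31 = 59.15 μm/a
Long-term exponent b (ISO 9224 Table 2, B1) = 0.523
  D(2) = 59.15 × 2^0.523 = 59.15 × 1.437 = 85 μm

D(2) = 85.0 μm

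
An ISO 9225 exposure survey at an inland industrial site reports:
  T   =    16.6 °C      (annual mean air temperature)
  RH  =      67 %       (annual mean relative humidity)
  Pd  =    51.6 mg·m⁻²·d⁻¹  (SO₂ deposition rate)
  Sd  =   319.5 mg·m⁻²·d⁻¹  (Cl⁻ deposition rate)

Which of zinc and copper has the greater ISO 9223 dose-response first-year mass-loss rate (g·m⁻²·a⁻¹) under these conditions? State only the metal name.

zinc

zinc: f(T) = -0.071·(T−10) [T>10 °C] = -0.4686
  SO₂ term: 0.0129·51.6^0.44·exp(0.046·67-0.4686) = 0.998
  Cl⁻ term: 0.0175·319.5^0.57·exp(0.008·67+0.085·16.6) = 3.282
  r_corr = 0.998 + 3.282 = 4.28 μm/a
  mass loss = 4.28 μm/a × 7.14 g/cm³ = 30.56 g·m⁻²·a⁻¹
copper: temperature factor f = -0.080·(6.6) = -0.5280
  SO₂ term: 0.0053·51.6^0.26·exp(0.059·67-0.5280) = 0.454
  Sd branch = 0.01025·Sd^0.27·e^(0.036·RH+0.049·T) = 1.224 μm/a
  sum: 0.454 + 1.224 → r_corr = 1.678 μm/a
  mass loss = 1.678 μm/a × 8.96 g/cm³ = 15.03 g·m⁻²·a⁻¹
Ordering by g·m⁻²·a⁻¹: zinc (30.6) > copper (15)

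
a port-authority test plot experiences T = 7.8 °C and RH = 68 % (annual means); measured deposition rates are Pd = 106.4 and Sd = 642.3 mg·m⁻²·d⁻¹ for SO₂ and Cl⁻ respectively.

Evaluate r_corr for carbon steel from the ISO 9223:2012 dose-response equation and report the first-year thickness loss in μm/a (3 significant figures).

r_corr = 128 μm/a

carbon steel: f(T) = +0.150·(T−10) [T≤10 °C] = -0.3300
  SO₂ term: 1.77·106.4^0.52·exp(0.02·68-0.3300) = 56.14
  Cl⁻ term: 0.102·642.3^0.62·exp(0.033·68+0.04·7.8) = 72.35
  r_corr = 56.14 + 72.35 = 128.5 μm/a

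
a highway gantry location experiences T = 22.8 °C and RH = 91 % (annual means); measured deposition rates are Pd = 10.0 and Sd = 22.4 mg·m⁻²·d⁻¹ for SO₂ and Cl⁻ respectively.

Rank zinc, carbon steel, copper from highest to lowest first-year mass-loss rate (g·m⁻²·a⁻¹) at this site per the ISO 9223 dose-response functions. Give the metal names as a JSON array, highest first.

["carbon steel", "copper", "zinc"]

zinc: f(T) = -0.071·(T−10) [T>10 °C] = -0.9088
  sulphur-dioxide contribution → 0.9416 μm/a
  chloride contribution → 1.481 μm/a
  ⇒ r_corr(zinc) = 2.422 μm/a
  mass loss = 2.422 μm/a × 7.14 g/cm³ = 17.3 g·m⁻²·a⁻¹
carbon steel: T>10 °C ⇒ hinge -0.054·(22.8−10) = -0.6912
  sulphur-dioxide contribution → 18.12 μm/a
  chloride contribution → 35.16 μm/a
  ⇒ r_corr(carbon steel) = 53.28 μm/a
  mass loss = 53.28 μm/a × 7.85 g/cm³ = 418.2 g·m⁻²·a⁻¹
copper: f(T) = -0.080·(T−10) [T>10 °C] = -1.0240
  sulphur-dioxide contribution → 0.7435 μm/a
  chloride contribution → 1.92 μm/a
  ⇒ r_corr(copper) = 2.663 μm/a
  mass loss = 2.663 μm/a × 8.96 g/cm³ = 23.86 g·m⁻²·a⁻¹
Ordering by g·m⁻²·a⁻¹: carbon steel (418) > copper (23.9) > zinc (17.3)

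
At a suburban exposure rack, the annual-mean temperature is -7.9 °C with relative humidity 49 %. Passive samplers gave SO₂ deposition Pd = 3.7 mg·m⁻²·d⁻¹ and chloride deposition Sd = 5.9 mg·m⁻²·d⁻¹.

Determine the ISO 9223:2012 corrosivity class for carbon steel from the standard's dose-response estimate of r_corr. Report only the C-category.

C2

carbon steel: temperature factor f = +0.150·(-17.9) = -2.6850
  sulphur-dioxide contribution → 0.6353 μm/a
  chloride contribution → 1.126 μm/a
  total first-year rate 1.761 μm/a
ISO 9223 Table 2 (carbon steel): 1.3 < 1.76 ≤ 25 μm/a ⇒ C2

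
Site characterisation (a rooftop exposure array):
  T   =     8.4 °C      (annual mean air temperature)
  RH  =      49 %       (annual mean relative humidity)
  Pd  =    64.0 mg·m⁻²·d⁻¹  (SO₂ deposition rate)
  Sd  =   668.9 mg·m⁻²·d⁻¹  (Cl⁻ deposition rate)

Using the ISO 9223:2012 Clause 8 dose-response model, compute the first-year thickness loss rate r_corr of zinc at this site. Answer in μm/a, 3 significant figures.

zinc: T≤10 °C ⇒ hinge +0.038·(8.4−10) = -0.0608
  sulphur-dioxide contribution → 0.7208 μm/a
  chloride contribution → 2.157 μm/a
  total first-year rate 2.878 μm/a

r_corr = 2.88 μm/a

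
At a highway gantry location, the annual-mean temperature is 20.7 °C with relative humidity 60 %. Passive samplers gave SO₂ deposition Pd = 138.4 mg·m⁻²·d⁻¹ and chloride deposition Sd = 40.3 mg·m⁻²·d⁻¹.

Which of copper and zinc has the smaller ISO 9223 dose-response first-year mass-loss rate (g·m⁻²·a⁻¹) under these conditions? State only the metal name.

copper: T>10 °C ⇒ hinge -0.080·(20.7−10) = -0.8560
  Pd branch = 0.0053·Pd^0.26·e^(0.059·RH+f) = 0.2797 μm/a
  Sd branch = 0.01025·Sd^0.27·e^(0.036·RH+0.049·T) = 0.6649 μm/a
  r_corr = 0.2797 + 0.6649 = 0.9445 μm/a
  mass loss = 0.9445 μm/a × 8.96 g/cm³ = 8.463 g·m⁻²·a⁻¹
zinc: temperature factor f = -0.071·(10.7) = -0.7597
  SO₂ term: 0.0129·138.4^0.44·exp(0.046·60-0.7597) = 0.8345
  Sd branch = 0.0175·Sd^0.57·e^(0.008·RH+0.085·T) = 1.351 μm/a
  sum: 0.8345 + 1.351 → r_corr = 2.185 μm/a
  mass loss = 2.185 μm/a × 7.14 g/cm³ = 15.6 g·m⁻²·a⁻¹
Ordering by g·m⁻²·a⁻¹: zinc (15.6) > copper (8.46)

copper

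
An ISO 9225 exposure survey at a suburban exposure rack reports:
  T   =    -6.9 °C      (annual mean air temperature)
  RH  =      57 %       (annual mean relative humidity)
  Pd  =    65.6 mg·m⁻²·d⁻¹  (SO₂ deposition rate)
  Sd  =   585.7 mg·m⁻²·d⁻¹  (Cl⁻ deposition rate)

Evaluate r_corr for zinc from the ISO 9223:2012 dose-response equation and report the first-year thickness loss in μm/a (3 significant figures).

r_corr = 1.17 μm/a

zinc: f(T) = +0.038·(T−10) [T≤10 °C] = -0.6422
  sulphur-dioxide contribution → 0.5886 μm/a
  chloride contribution → 0.5807 μm/a
  ⇒ r_corr(zinc) = 1.169 μm/a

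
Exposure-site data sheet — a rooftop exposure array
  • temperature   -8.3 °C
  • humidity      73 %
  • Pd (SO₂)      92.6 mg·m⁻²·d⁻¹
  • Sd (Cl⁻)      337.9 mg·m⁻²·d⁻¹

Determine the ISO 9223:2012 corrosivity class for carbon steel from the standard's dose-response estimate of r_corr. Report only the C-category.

C3

carbon steel: f(T) = +0.150·(T−10) [T≤10 °C] = -2.7450
  Pd branch = 1.77·Pd^0.52·e^(0.02·RH+f) = 5.159 μm/a
  Cl⁻ term: 0.102·337.9^0.62·exp(0.033·73+0.04·-8.3) = 30.09
  r_corr = 5.159 + 30.09 = 35.25 μm/a
Category bounds: 25…50 μm/a bracket r_corr ⇒ C3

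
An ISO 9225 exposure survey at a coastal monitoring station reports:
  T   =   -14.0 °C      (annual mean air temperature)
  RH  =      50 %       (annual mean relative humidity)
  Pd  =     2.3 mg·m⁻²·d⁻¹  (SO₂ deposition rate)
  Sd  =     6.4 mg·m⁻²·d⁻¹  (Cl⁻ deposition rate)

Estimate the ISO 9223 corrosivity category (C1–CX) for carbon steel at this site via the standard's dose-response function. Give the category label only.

C1

carbon steel: f(T) = +0.150·(T−10) [T≤10 °C] = -3.6000
  Pd branch = 1.77·Pd^0.52·e^(0.02·RH+f) = 0.2027 μm/a
  Sd branch = 0.102·Sd^0.62·e^(0.033·RH+0.04·T) = 0.959 μm/a
  r_corr = 0.2027 + 0.959 = 1.162 μm/a
Category bounds: 0…1.3 μm/a bracket r_corr ⇒ C1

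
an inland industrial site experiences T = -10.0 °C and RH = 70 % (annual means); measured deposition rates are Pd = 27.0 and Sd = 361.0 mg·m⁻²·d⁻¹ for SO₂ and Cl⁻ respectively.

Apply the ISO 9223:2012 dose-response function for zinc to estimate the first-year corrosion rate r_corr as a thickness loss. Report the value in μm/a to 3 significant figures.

zinc: f(T) = +0.038·(T−10) [T≤10 °C] = -0.7600
  sulphur-dioxide contribution → 0.6438 μm/a
  chloride contribution → 0.3757 μm/a
  total first-year rate 1.02 μm/a

r_corr = 1.02 μm/a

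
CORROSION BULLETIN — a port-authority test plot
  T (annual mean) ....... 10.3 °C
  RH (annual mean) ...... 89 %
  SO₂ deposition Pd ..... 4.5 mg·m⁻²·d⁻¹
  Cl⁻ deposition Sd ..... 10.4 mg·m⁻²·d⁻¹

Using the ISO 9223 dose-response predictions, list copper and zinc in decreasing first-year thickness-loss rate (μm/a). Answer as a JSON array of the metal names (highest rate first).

copper: T>10 °C ⇒ hinge -0.080·(10.3−10) = -0.0240
  sulphur-dioxide contribution → 1.459 μm/a
  chloride contribution → 0.787 μm/a
  total first-year rate 2.246 μm/a
zinc: temperature factor f = -0.071·(0.3) = -0.0213
  sulphur-dioxide contribution → 1.468 μm/a
  chloride contribution → 0.3252 μm/a
  total first-year rate 1.793 μm/a
Ordering by μm/a: copper (2.25) > zinc (1.79)

["copper", "zinc"]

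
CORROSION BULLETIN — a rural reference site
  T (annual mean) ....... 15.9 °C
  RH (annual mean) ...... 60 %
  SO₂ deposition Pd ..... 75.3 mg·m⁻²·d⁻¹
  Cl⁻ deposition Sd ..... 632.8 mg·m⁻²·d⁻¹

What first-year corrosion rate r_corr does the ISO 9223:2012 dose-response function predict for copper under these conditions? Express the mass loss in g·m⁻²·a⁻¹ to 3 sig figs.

copper: f(T) = -0.080·(T−10) [T>10 °C] = -0.4720
  SO₂ term: 0.0053·75.3^0.26·exp(0.059·60-0.4720) = 0.3505
  Cl⁻ term: 0.01025·632.8^0.27·exp(0.036·60+0.049·15.9) = 1.105
  sum: 0.3505 + 1.105 → r_corr = 1.456 μm/a
Convert to mass loss: 1.456 μm/a × 8.96 g/cm³ = 13.04 g·m⁻²·a⁻¹

r_corr = 13.0 g·m⁻²·a⁻¹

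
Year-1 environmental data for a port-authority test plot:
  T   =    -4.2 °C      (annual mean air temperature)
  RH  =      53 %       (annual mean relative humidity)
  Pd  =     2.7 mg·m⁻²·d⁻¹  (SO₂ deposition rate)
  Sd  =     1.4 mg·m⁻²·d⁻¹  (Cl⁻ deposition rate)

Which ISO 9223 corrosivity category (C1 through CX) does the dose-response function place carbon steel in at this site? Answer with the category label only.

C2

carbon steel: T≤10 °C ⇒ hinge +0.150·(-4.2−10) = -2.1300
  sulphur-dioxide contribution → 1.018 μm/a
  chloride contribution → 0.6107 μm/a
  total first-year rate 1.628 μm/a
1.63 μm/a falls in (1.3, 25] for carbon steel → category C2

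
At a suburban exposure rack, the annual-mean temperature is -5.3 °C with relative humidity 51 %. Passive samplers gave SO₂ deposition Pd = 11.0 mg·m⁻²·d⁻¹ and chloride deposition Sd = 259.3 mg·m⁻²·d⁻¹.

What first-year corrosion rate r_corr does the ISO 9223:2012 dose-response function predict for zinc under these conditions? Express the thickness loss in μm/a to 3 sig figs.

r_corr = 0.615 μm/a

zinc: T≤10 °C ⇒ hinge +0.038·(-5.3−10) = -0.5814
  Pd branch = 0.0129·Pd^0.44·e^(0.046·RH+f) = 0.2164 μm/a
  Sd branch = 0.0175·Sd^0.57·e^(0.008·RH+0.085·T) = 0.3985 μm/a
  sum: 0.2164 + 0.3985 → r_corr = 0.6149 μm/a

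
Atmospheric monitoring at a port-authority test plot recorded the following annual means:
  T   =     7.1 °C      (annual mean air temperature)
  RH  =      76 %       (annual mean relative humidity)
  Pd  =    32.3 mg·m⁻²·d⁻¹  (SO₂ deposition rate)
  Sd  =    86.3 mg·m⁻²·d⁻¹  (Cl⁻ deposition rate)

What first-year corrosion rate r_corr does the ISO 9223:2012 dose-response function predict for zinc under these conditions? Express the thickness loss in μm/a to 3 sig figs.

r_corr = 2.50 μm/a

zinc: f(T) = +0.038·(T−10) [T≤10 °C] = -0.1102
  Pd branch = 0.0129·Pd^0.44·e^(0.046·RH+f) = 1.758 μm/a
  Sd branch = 0.0175·Sd^0.57·e^(0.008·RH+0.085·T) = 0.746 μm/a
  sum: 1.758 + 0.746 → r_corr = 2.504 μm/a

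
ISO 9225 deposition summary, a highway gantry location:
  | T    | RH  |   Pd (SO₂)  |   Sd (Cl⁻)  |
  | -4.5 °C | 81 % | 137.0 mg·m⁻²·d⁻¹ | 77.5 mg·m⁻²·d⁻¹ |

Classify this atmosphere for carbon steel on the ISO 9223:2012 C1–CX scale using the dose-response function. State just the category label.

C3

carbon steel: T≤10 °C ⇒ hinge +0.150·(-4.5−10) = -2.1750
  SO₂ term: 1.77·137.0^0.52·exp(0.02·81-2.1750) = 13.12
  Sd branch = 0.102·Sd^0.62·e^(0.033·RH+0.04·T) = 18.31 μm/a
  sum: 13.12 + 18.31 → r_corr = 31.43 μm/a
31.4 μm/a falls in (25, 50] for carbon steel → category C3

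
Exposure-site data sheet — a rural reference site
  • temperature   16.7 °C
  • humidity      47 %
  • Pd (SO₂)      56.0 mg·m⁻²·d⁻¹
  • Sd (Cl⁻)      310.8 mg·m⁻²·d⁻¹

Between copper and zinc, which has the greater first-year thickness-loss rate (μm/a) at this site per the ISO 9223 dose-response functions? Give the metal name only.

zinc

copper: temperature factor f = -0.080·(6.7) = -0.5360
  Pd branch = 0.0053·Pd^0.26·e^(0.059·RH+f) = 0.1414 μm/a
  Sd branch = 0.01025·Sd^0.27·e^(0.036·RH+0.049·T) = 0.5942 μm/a
  r_corr = 0.1414 + 0.5942 = 0.7355 μm/a
zinc: T>10 °C ⇒ hinge -0.071·(16.7−10) = -0.4757
  SO₂ term: 0.0129·56.0^0.44·exp(0.046·47-0.4757) = 0.4094
  Sd branch = 0.0175·Sd^0.57·e^(0.008·RH+0.085·T) = 2.777 μm/a
  sum: 0.4094 + 2.777 → r_corr = 3.186 μm/a
Ordering by μm/a: zinc (3.19) > copper (0.736)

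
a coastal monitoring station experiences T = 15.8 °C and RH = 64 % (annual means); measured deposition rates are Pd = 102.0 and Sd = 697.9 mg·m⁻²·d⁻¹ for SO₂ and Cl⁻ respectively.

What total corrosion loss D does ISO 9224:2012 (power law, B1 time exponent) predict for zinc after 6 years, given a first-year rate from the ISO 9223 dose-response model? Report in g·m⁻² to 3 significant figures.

zinc: T>10 °C ⇒ hinge -0.071·(15.8−10) = -0.4118
  SO₂ term: 0.0129·102.0^0.44·exp(0.046·64-0.4118) = 1.242
  Sd branch = 0.0175·Sd^0.57·e^(0.008·RH+0.085·T) = 4.673 μm/a
  sum: 1.242 + 4.673 → r_corr = 5.915 μm/a
ISO 9224: D(t) = r_corr · t^b with b = 0.813 (zinc, B1)
  D(6) = 5.915 × 6^0.813 = 5.915 × 4.292 = 25.39 μm
  Mass loss = 25.39 μm × 7.14 g/cm³ = 181.3 g·m⁻²

D(6) = 181 g·m⁻²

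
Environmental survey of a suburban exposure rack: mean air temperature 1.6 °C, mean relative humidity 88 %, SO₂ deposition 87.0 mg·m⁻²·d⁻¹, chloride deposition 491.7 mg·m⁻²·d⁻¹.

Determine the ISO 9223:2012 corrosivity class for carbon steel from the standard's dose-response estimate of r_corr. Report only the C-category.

carbon steel: T≤10 °C ⇒ hinge +0.150·(1.6−10) = -1.2600
  Pd branch = 1.77·Pd^0.52·e^(0.02·RH+f) = 29.76 μm/a
  Cl⁻ term: 0.102·491.7^0.62·exp(0.033·88+0.04·1.6) = 92.56
  sum: 29.76 + 92.56 → r_corr = 122.3 μm/a
122 μm/a falls in (80, 200] for carbon steel → category C5

C5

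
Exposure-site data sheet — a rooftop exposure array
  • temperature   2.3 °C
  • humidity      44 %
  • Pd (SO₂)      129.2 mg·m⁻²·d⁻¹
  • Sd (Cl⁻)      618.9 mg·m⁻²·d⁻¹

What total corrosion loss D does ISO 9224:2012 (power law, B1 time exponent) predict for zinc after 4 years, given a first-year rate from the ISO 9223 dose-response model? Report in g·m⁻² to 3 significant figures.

D(4) = 39.6 g·m⁻²

zinc: T≤10 °C ⇒ hinge +0.038·(2.3−10) = -0.2926
  sulphur-dioxide contribution → 0.6187 μm/a
  chloride contribution → 1.18 μm/a
  total first-year rate 1.799 μm/a
ISO 9224: D(t) = r_corr · t^b with b = 0.813 (zinc, B1)
  D(4) = 1.799 × 4^0.813 = 1.799 × 3.087 = 5.553 μm
  Mass loss = 5.553 μm × 7.14 g/cm³ = 39.65 g·m⁻²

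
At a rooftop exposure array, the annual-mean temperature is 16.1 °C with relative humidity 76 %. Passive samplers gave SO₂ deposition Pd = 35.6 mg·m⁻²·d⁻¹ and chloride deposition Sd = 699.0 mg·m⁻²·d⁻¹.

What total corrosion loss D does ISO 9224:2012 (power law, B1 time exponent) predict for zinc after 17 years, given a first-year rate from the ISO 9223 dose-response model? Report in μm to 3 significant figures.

zinc: f(T) = -0.071·(T−10) [T>10 °C] = -0.4331
  SO₂ term: 0.0129·35.6^0.44·exp(0.046·76-0.4331) = 1.329
  Cl⁻ term: 0.0175·699.0^0.57·exp(0.008·76+0.085·16.1) = 5.282
  sum: 1.329 + 5.282 → r_corr = 6.61 μm/a
Long-term exponent b (ISO 9224 Table 2, B1) = 0.813
  D(17) = 6.61 × 17^0.813 = 6.61 × 10.01 = 66.16 μm

D(17) = 66.2 μm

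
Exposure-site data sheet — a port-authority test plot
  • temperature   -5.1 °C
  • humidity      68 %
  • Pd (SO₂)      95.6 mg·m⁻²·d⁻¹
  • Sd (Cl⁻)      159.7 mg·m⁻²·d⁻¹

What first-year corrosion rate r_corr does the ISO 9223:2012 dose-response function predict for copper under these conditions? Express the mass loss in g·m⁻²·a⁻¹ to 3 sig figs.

copper: temperature factor f = +0.126·(-15.1) = -1.9026
  SO₂ term: 0.0053·95.6^0.26·exp(0.059·68-1.9026) = 0.143
  Sd branch = 0.01025·Sd^0.27·e^(0.036·RH+0.049·T) = 0.3633 μm/a
  sum: 0.143 + 0.3633 → r_corr = 0.5063 μm/a
Convert to mass loss: 0.5063 μm/a × 8.96 g/cm³ = 4.536 g·m⁻²·a⁻¹

r_corr = 4.54 g·m⁻²·a⁻¹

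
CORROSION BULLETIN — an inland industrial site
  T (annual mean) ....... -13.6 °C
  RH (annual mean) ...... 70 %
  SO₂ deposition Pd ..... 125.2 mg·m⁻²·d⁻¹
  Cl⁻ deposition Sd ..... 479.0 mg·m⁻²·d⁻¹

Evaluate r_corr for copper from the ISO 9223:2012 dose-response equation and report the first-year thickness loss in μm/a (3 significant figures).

r_corr = 0.405 μm/a

copper: temperature factor f = +0.126·(-23.6) = -2.9736
  SO₂ term: 0.0053·125.2^0.26·exp(0.059·70-2.9736) = 0.05914
  Sd branch = 0.01025·Sd^0.27·e^(0.036·RH+0.049·T) = 0.3463 μm/a
  r_corr = 0.05914 + 0.3463 = 0.4054 μm/a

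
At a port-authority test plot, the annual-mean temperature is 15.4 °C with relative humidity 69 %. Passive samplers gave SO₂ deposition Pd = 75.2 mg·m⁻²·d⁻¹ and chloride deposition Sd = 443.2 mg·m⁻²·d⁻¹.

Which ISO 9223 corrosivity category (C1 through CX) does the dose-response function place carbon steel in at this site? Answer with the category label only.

C5

carbon steel: f(T) = -0.054·(T−10) [T>10 °C] = -0.2916
  SO₂ term: 1.77·75.2^0.52·exp(0.02·69-0.2916) = 49.69
  Cl⁻ term: 0.102·443.2^0.62·exp(0.033·69+0.04·15.4) = 80.52
  sum: 49.69 + 80.52 → r_corr = 130.2 μm/a
Category bounds: 80…200 μm/a bracket r_corr ⇒ C5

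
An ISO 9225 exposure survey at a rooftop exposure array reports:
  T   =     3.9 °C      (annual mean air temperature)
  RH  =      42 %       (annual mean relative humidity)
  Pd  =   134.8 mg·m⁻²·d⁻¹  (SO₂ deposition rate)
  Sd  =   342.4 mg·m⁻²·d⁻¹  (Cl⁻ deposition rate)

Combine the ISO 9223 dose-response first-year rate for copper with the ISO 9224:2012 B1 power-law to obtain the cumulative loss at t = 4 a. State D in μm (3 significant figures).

copper: f(T) = +0.126·(T−10) [T≤10 °C] = -0.7686
  SO₂ term: 0.0053·134.8^0.26·exp(0.059·42-0.7686) = 0.1048
  Cl⁻ term: 0.01025·342.4^0.27·exp(0.036·42+0.049·3.9) = 0.2721
  r_corr = 0.1048 + 0.2721 = 0.3769 μm/a
Power-law: D(4) = r_corr · 4^0.667
  D(4) = 0.3769 × 4^0.667 = 0.3769 × 2.521 = 0.9501 μm

D(4) = 0.950 μm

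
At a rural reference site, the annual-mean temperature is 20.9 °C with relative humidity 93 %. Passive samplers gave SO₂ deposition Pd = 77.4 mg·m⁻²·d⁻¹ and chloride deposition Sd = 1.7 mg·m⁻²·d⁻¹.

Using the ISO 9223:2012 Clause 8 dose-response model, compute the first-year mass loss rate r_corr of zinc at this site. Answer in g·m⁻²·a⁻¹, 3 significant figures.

zinc: f(T) = -0.071·(T−10) [T>10 °C] = -0.7739
  sulphur-dioxide contribution → 2.907 μm/a
  chloride contribution → 0.2945 μm/a
  total first-year rate 3.201 μm/a
Convert to mass loss: 3.201 μm/a × 7.14 g/cm³ = 22.86 g·m⁻²·a⁻¹

r_corr = 22.9 g·m⁻²·a⁻¹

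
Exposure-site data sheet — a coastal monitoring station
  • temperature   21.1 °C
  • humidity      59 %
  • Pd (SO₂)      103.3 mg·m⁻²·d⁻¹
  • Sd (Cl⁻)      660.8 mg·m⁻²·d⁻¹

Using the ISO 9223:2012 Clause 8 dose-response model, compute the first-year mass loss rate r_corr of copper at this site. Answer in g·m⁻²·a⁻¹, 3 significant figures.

r_corr = 14.6 g·m⁻²·a⁻¹

copper: T>10 °C ⇒ hinge -0.080·(21.1−10) = -0.8880
  SO₂ term: 0.0053·103.3^0.26·exp(0.059·59-0.8880) = 0.2366
  Cl⁻ term: 0.01025·660.8^0.27·exp(0.036·59+0.049·21.1) = 1.392
  sum: 0.2366 + 1.392 → r_corr = 1.629 μm/a
Convert to mass loss: 1.629 μm/a × 8.96 g/cm³ = 14.59 g·m⁻²·a⁻¹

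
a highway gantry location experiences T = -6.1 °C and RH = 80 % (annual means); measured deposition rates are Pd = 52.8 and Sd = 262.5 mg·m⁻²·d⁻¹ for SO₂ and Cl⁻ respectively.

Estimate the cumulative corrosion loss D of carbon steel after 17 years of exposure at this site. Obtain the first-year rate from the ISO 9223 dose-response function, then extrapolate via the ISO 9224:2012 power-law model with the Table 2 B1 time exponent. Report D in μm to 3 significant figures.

D(17) = 183 μm

carbon steel: T≤10 °C ⇒ hinge +0.150·(-6.1−10) = -2.4150
  sulphur-dioxide contribution → 6.163 μm/a
  chloride contribution → 35.4 μm/a
  ⇒ r_corr(carbon steel) = 41.57 μm/a
ISO 9224: D(t) = r_corr · t^b with b = 0.523 (carbon steel, B1)
  D(17) = 41.57 × 17^0.523 = 41.57 × 4.401 = 182.9 μm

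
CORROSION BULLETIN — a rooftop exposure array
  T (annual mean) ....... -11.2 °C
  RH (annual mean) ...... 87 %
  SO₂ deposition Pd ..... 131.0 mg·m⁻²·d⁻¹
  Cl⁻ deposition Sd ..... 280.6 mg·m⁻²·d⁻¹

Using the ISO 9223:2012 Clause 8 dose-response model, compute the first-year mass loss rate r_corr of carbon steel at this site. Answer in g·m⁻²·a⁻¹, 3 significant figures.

r_corr = 339 g·m⁻²·a⁻¹

carbon steel: T≤10 °C ⇒ hinge +0.150·(-11.2−10) = -3.1800
  Pd branch = 1.77·Pd^0.52·e^(0.02·RH+f) = 5.291 μm/a
  Sd branch = 0.102·Sd^0.62·e^(0.033·RH+0.04·T) = 37.91 μm/a
  sum: 5.291 + 37.91 → r_corr = 43.2 μm/a
Convert to mass loss: 43.2 μm/a × 7.85 g/cm³ = 339.1 g·m⁻²·a⁻¹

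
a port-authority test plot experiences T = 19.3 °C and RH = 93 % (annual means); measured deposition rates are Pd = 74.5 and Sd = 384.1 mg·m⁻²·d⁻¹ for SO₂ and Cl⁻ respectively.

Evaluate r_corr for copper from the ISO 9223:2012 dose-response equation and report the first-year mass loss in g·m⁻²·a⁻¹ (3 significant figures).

copper: temperature factor f = -0.080·(9.3) = -0.7440
  SO₂ term: 0.0053·74.5^0.26·exp(0.059·93-0.7440) = 1.866
  Cl⁻ term: 0.01025·384.1^0.27·exp(0.036·93+0.049·19.3) = 3.743
  sum: 1.866 + 3.743 → r_corr = 5.609 μm/a
Convert to mass loss: 5.609 μm/a × 8.96 g/cm³ = 50.26 g·m⁻²·a⁻¹

r_corr = 50.3 g·m⁻²·a⁻¹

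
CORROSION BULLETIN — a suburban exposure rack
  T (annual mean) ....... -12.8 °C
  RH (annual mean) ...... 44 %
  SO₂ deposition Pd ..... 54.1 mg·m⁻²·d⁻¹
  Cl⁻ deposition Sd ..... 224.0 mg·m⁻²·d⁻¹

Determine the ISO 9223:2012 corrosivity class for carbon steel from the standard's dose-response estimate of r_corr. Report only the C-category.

C2

carbon steel: temperature factor f = +0.150·(-22.8) = -3.4200
  Pd branch = 1.77·Pd^0.52·e^(0.02·RH+f) = 1.112 μm/a
  Sd branch = 0.102·Sd^0.62·e^(0.033·RH+0.04·T) = 7.482 μm/a
  sum: 1.112 + 7.482 → r_corr = 8.594 μm/a
ISO 9223 Table 2 (carbon steel): 1.3 < 8.59 ≤ 25 μm/a ⇒ C2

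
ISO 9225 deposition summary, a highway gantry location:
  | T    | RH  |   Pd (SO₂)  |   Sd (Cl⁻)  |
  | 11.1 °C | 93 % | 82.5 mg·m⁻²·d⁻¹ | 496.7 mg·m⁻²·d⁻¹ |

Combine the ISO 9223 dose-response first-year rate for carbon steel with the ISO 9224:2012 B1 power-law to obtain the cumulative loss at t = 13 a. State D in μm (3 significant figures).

carbon steel: temperature factor f = -0.054·(1.1) = -0.0594
  sulphur-dioxide contribution → 106.3 μm/a
  chloride contribution → 160.6 μm/a
  ⇒ r_corr(carbon steel) = 266.9 μm/a
Power-law: D(13) = r_corr · 13^0.523
  D(13) = 266.9 × 13^0.523 = 266.9 × 3.825 = 1021 μm

D(13) = 1.02e+03 μm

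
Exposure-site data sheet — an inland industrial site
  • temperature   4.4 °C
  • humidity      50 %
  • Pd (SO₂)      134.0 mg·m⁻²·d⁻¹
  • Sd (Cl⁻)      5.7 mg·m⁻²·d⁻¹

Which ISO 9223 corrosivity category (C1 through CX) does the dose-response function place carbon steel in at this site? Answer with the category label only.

carbon steel: f(T) = +0.150·(T−10) [T≤10 °C] = -0.8400
  SO₂ term: 1.77·134.0^0.52·exp(0.02·50-0.8400) = 26.52
  Sd branch = 0.102·Sd^0.62·e^(0.033·RH+0.04·T) = 1.863 μm/a
  sum: 26.52 + 1.863 → r_corr = 28.38 μm/a
Category bounds: 25…50 μm/a bracket r_corr ⇒ C3

C3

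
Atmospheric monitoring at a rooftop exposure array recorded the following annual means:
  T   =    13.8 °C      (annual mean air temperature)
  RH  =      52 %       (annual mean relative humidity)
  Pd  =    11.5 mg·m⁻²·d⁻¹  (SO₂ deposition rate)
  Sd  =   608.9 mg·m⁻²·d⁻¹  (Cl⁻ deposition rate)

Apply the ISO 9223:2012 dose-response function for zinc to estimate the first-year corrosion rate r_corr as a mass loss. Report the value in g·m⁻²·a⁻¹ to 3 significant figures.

zinc: temperature factor f = -0.071·(3.8) = -0.2698
  sulphur-dioxide contribution → 0.3155 μm/a
  chloride contribution → 3.314 μm/a
  total first-year rate 3.629 μm/a
Convert to mass loss: 3.629 μm/a × 7.14 g/cm³ = 25.91 g·m⁻²·a⁻¹

r_corr = 25.9 g·m⁻²·a⁻¹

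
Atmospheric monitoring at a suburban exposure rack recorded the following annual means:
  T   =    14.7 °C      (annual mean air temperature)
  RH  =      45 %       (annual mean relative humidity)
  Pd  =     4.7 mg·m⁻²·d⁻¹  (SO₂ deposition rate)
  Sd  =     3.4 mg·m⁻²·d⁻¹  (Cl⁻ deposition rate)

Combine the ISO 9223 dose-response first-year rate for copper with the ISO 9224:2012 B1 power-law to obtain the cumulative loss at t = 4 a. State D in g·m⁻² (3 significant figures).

copper: temperature factor f = -0.080·(4.7) = -0.3760
  SO₂ term: 0.0053·4.7^0.26·exp(0.059·45-0.3760) = 0.07741
  Sd branch = 0.01025·Sd^0.27·e^(0.036·RH+0.049·T) = 0.1481 μm/a
  sum: 0.07741 + 0.1481 → r_corr = 0.2255 μm/a
ISO 9224: D(t) = r_corr · t^b with b = 0.667 (copper, B1)
  D(4) = 0.2255 × 4^0.667 = 0.2255 × 2.521 = 0.5685 μm
  Mass loss = 0.5685 μm × 8.96 g/cm³ = 5.094 g·m⁻²

D(4) = 5.09 g·m⁻²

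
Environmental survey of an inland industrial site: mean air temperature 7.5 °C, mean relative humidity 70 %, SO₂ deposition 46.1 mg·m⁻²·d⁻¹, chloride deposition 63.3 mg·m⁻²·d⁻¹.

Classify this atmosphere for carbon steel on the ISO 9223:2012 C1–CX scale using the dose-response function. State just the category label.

C4

carbon steel: T≤10 °C ⇒ hinge +0.150·(7.5−10) = -0.3750
  SO₂ term: 1.77·46.1^0.52·exp(0.02·70-0.3750) = 36.16
  Cl⁻ term: 0.102·63.3^0.62·exp(0.033·70+0.04·7.5) = 18.15
  r_corr = 36.16 + 18.15 = 54.32 μm/a
Category bounds: 50…80 μm/a bracket r_corr ⇒ C4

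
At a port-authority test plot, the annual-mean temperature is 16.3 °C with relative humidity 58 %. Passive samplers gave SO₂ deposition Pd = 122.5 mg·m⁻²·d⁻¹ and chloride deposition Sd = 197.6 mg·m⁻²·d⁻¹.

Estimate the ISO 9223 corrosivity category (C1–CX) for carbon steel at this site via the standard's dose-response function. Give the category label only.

carbon steel: temperature factor f = -0.054·(6.3) = -0.3402
  sulphur-dioxide contribution → 48.96 μm/a
  chloride contribution → 35.19 μm/a
  ⇒ r_corr(carbon steel) = 84.15 μm/a
Category bounds: 80…200 μm/a bracket r_corr ⇒ C5

C5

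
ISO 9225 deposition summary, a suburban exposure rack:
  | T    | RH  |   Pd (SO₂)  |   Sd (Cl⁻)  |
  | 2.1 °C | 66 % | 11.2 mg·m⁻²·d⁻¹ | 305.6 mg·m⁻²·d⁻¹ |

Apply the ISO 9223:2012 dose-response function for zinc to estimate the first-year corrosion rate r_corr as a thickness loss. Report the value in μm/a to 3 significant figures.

zinc: T≤10 °C ⇒ hinge +0.038·(2.1−10) = -0.3002
  SO₂ term: 0.0129·11.2^0.44·exp(0.046·66-0.3002) = 0.576
  Cl⁻ term: 0.0175·305.6^0.57·exp(0.008·66+0.085·2.1) = 0.9256
  sum: 0.576 + 0.9256 → r_corr = 1.502 μm/a

r_corr = 1.50 μm/a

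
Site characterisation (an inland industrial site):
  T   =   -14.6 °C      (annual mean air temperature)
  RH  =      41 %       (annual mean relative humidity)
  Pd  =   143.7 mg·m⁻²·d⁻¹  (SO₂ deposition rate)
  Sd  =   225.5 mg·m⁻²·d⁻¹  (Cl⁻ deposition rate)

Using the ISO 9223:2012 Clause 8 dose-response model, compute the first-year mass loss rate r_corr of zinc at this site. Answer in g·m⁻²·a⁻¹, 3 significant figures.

r_corr = 3.22 g·m⁻²·a⁻¹

zinc: T≤10 °C ⇒ hinge +0.038·(-14.6−10) = -0.9348
  sulphur-dioxide contribution → 0.2971 μm/a
  chloride contribution → 0.1541 μm/a
  ⇒ r_corr(zinc) = 0.4513 μm/a
Convert to mass loss: 0.4513 μm/a × 7.14 g/cm³ = 3.222 g·m⁻²·a⁻¹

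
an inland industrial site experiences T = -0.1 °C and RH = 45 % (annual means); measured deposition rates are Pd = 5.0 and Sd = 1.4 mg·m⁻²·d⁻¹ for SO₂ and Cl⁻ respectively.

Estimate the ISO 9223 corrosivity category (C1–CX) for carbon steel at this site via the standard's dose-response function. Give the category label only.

C2

carbon steel: f(T) = +0.150·(T−10) [T≤10 °C] = -1.5150
  SO₂ term: 1.77·5.0^0.52·exp(0.02·45-1.5150) = 2.21
  Sd branch = 0.102·Sd^0.62·e^(0.033·RH+0.04·T) = 0.5526 μm/a
  r_corr = 2.21 + 0.5526 = 2.762 μm/a
ISO 9223 Table 2 (carbon steel): 1.3 < 2.76 ≤ 25 μm/a ⇒ C2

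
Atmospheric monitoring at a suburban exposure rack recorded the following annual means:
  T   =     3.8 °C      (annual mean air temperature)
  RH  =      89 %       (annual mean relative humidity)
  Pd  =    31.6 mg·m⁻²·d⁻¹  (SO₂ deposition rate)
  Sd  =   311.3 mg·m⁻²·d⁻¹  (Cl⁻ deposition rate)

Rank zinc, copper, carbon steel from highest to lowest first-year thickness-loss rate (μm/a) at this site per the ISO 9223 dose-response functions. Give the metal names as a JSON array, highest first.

zinc: f(T) = +0.038·(T−10) [T≤10 °C] = -0.2356
  sulphur-dioxide contribution → 2.793 μm/a
  chloride contribution → 1.299 μm/a
  ⇒ r_corr(zinc) = 4.093 μm/a
copper: T≤10 °C ⇒ hinge +0.126·(3.8−10) = -0.7812
  sulphur-dioxide contribution → 1.136 μm/a
  chloride contribution → 1.433 μm/a
  ⇒ r_corr(copper) = 2.569 μm/a
carbon steel: temperature factor f = +0.150·(-6.2) = -0.9300
  sulphur-dioxide contribution → 24.94 μm/a
  chloride contribution → 78.69 μm/a
  ⇒ r_corr(carbon steel) = 103.6 μm/a
Ordering by μm/a: carbon steel (104) > zinc (4.09) > copper (2.57)

["carbon steel", "zinc", "copper"]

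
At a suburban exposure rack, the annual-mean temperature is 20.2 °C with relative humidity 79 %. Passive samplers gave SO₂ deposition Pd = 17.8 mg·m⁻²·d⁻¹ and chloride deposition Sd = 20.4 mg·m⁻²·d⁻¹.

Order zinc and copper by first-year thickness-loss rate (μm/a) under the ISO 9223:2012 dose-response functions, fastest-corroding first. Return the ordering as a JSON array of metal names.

["zinc", "copper"]

zinc: T>10 °C ⇒ hinge -0.071·(20.2−10) = -0.7242
  SO₂ term: 0.0129·17.8^0.44·exp(0.046·79-0.7242) = 0.8404
  Cl⁻ term: 0.0175·20.4^0.57·exp(0.008·79+0.085·20.2) = 1.023
  sum: 0.8404 + 1.023 → r_corr = 1.863 μm/a
copper: f(T) = -0.080·(T−10) [T>10 °C] = -0.8160
  SO₂ term: 0.0053·17.8^0.26·exp(0.059·79-0.8160) = 0.5239
  Sd branch = 0.01025·Sd^0.27·e^(0.036·RH+0.049·T) = 1.07 μm/a
  r_corr = 0.5239 + 1.07 = 1.594 μm/a
Ordering by μm/a: zinc (1.86) > copper (1.59)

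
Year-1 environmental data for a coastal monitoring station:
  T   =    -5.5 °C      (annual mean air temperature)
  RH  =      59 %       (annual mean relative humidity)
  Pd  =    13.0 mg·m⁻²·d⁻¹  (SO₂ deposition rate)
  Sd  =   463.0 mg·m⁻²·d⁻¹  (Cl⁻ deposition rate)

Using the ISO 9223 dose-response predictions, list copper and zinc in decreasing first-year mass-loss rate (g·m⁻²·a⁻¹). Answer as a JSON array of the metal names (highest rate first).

copper: temperature factor f = +0.126·(-15.5) = -1.9530
  sulphur-dioxide contribution → 0.04759 μm/a
  chloride contribution → 0.3434 μm/a
  ⇒ r_corr(copper) = 0.391 μm/a
  mass loss = 0.391 μm/a × 8.96 g/cm³ = 3.503 g·m⁻²·a⁻¹
zinc: T≤10 °C ⇒ hinge +0.038·(-5.5−10) = -0.5890
  sulphur-dioxide contribution → 0.3339 μm/a
  chloride contribution → 0.5813 μm/a
  ⇒ r_corr(zinc) = 0.9152 μm/a
  mass loss = 0.9152 μm/a × 7.14 g/cm³ = 6.534 g·m⁻²·a⁻¹
Ordering by g·m⁻²·a⁻¹: zinc (6.53) > copper (3.5)

["zinc", "copper"]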